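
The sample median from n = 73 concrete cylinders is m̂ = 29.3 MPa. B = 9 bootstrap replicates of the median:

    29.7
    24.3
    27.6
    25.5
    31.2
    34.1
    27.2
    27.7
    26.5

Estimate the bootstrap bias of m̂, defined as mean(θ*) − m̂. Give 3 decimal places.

mean(θ*) = (29.7 + 24.3 + 27.6 + 25.5 + 31.2 + 34.1 + 27.2 + 27.7 + 26.5) / 9 = 28.2000
bias = 28.2000 − 29.3

bias = −1.100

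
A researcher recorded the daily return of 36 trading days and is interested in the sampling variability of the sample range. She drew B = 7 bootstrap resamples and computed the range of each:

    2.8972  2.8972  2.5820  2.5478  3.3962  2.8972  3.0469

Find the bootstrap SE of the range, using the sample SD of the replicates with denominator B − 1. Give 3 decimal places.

SE* = 0.287

Bootstrap SE is the standard deviation of the 7 replicate ranges.
Mean of replicates: (2.8972 + 2.8972 + 2.5820 + 2.5478 + 3.3962 + 2.8972 + 3.0469) / 7 = 20.26450 / 7 = 2.89493
Sum of squared deviations: (+0.00227)² + (+0.00227)² + (−0.31293)² + (−0.34713)² + (+0.50127)² + (+0.00227)² + (+0.15197)² = 0.49281
Variance = 0.49281 / 6 = 0.08213
SE* = √0.08213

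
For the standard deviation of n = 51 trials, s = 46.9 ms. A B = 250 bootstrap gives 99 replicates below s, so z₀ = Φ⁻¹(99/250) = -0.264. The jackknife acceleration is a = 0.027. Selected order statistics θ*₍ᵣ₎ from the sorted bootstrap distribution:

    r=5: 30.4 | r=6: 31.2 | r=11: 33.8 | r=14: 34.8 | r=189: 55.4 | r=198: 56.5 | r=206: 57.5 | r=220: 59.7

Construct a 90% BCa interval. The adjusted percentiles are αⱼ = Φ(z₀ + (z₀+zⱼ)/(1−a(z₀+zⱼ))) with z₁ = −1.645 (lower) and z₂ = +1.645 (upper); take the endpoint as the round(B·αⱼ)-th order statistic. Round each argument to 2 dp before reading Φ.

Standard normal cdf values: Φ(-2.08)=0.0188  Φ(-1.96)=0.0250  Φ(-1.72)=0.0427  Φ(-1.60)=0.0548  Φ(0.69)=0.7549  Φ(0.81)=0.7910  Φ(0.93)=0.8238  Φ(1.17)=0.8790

Lower: z₀ + z₁ = -0.264 + (-1.645) = -1.909; 1 − a(z₀+z₁) = 1 − (0.027)(-1.909) = 1.0515; argument = -0.264 + (-1.909)/1.0515 = -2.0794 → -2.08.
α₁ = Φ(-2.08) = 0.0188; rank = round(250 × 0.0188) = 5; θ*₍5₎ = 30.4.
Upper: z₀ + z₂ = 1.381; 1 − a(z₀+z₂) = 0.9627; argument = 1.1705 → 1.17; α₂ = 0.8790; rank = 220; θ*₍220₎ = 59.7.

(30.4, 59.7)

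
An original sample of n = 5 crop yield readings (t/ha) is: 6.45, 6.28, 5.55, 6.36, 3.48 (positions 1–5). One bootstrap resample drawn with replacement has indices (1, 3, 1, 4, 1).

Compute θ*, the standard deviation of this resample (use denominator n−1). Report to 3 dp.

θ* = 0.394

Resample values: 6.45, 5.55, 6.45, 6.36, 6.45.
Mean = 6.2520; sum of squared deviations = 0.6221
s² = 0.6221 / 4 = 0.1555
s = √0.1555 = 0.394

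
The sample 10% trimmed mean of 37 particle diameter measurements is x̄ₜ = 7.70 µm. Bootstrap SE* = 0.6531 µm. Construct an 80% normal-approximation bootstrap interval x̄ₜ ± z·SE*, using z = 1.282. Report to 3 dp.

(6.863, 8.537)

Margin = 1.282 × 0.6531 = 0.8373
Interval: 7.70 ± 0.8373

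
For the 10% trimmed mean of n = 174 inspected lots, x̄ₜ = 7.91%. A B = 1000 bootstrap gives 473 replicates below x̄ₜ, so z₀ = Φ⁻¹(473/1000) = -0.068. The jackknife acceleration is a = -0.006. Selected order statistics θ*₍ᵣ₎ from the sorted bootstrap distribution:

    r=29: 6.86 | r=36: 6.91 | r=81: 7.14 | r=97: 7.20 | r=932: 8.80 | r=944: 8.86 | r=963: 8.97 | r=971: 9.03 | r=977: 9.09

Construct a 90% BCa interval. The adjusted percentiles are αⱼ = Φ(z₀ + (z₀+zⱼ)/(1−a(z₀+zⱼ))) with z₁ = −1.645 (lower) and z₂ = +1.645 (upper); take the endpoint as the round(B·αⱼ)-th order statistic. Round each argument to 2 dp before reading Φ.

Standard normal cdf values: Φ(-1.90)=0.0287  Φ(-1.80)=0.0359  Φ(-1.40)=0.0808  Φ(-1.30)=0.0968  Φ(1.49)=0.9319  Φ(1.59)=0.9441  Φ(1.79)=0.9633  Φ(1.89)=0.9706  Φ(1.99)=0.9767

Lower: z₀ + z₁ = -0.068 + (-1.645) = -1.713; 1 − a(z₀+z₁) = 1 − (-0.006)(-1.713) = 0.9897; argument = -0.068 + (-1.713)/0.9897 = -1.7988 → -1.80.
α₁ = Φ(-1.80) = 0.0359; rank = round(1000 × 0.0359) = 36; θ*₍36₎ = 6.91.
Upper: z₀ + z₂ = 1.577; 1 − a(z₀+z₂) = 1.0095; argument = 1.4942 → 1.49; α₂ = 0.9319; rank = 932; θ*₍932₎ = 8.80.

(6.91, 8.80)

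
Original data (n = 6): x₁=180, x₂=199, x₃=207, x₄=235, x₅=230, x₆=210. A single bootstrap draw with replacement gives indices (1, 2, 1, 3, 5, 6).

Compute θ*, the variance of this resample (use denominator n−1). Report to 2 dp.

θ* = 368.80

Resample values: 180, 199, 180, 207, 230, 210.
Mean = 201.0000; sum of squared deviations = 1844.0000
s² = 1844.0000 / 5 = 368.8000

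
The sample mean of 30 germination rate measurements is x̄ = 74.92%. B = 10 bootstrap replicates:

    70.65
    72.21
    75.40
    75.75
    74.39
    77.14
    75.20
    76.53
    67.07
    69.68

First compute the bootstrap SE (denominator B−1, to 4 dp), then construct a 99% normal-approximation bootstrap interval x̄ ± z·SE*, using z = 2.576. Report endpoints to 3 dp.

Mean of replicates = 73.4020; sum of squared deviations = 100.4130; SE* = √(100.4130/9) = 3.3402
Margin = 2.576 × 3.3402 = 8.6044
Interval: 74.92 ± 8.6044

(66.316, 83.524)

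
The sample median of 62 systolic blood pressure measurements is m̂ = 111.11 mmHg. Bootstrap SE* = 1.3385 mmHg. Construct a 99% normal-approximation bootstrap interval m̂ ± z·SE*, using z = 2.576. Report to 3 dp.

(107.662, 114.558)

Margin = 2.576 × 1.3385 = 3.4480
Interval: 111.11 ± 3.4480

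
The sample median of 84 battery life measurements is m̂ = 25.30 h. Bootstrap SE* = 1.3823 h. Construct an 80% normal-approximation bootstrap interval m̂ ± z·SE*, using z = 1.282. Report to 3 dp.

(23.528, 27.072)

Margin = 1.282 × 1.3823 = 1.7721
Interval: 25.30 ± 1.7721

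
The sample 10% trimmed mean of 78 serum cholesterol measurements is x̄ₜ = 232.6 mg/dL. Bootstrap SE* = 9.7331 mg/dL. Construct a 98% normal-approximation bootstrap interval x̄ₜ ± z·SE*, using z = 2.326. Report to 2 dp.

(209.96, 255.24)

Margin = 2.326 × 9.7331 = 22.639
Interval: 232.6 ± 22.639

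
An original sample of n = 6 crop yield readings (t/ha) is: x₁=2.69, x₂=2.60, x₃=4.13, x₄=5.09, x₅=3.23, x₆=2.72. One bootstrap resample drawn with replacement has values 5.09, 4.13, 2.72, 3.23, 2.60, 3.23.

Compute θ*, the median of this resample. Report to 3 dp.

Sorted: 2.60, 2.72, 3.23, 3.23, 4.13, 5.09
Median = average of the two middle values = 3.230

θ* = 3.230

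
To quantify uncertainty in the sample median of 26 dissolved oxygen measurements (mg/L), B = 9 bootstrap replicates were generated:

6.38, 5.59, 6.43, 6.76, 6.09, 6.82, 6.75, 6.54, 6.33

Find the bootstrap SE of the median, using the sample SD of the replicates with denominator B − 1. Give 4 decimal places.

Bootstrap SE is the standard deviation of the 9 replicate medians.
Mean of replicates: (6.38 + 5.59 + 6.43 + 6.76 + 6.09 + 6.82 + 6.75 + 6.54 + 6.33) / 9 = 57.69000 / 9 = 6.41000
Sum of squared deviations: (−0.03000)² + (−0.82000)² + (+0.02000)² + (+0.35000)² + (−0.32000)² + (+0.41000)² + (+0.34000)² + (+0.13000)² + (−0.08000)² = 1.20560
Variance = 1.20560 / 8 = 0.15070
SE* = √0.15070

SE* = 0.3882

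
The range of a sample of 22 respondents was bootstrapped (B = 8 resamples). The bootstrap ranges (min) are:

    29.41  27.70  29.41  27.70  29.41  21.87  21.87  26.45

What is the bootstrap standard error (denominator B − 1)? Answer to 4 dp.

SE* = 3.1791

Bootstrap SE is the standard deviation of the 8 replicate ranges.
Mean of replicates: (29.41 + 27.70 + 29.41 + 27.70 + 29.41 + 21.87 + 21.87 + 26.45) / 8 = 213.82000 / 8 = 26.72750
Sum of squared deviations: (+2.68250)² + (+0.97250)² + (+2.68250)² + (+0.97250)² + (+2.68250)² + (−4.85750)² + (−4.85750)² + (−0.27750)² = 70.74655
Variance = 70.74655 / 7 = 10.10665
SE* = √10.10665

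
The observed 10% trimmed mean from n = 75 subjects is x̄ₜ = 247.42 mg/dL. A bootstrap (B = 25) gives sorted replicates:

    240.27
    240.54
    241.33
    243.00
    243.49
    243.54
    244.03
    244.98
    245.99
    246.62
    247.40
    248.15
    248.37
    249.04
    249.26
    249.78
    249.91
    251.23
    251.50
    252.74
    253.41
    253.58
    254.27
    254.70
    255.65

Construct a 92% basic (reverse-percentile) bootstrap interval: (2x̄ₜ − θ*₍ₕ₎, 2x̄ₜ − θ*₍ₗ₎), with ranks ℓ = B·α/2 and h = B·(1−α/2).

Percentile endpoints at ranks 1 and 24: θ*₍1₎ = 240.27, θ*₍24₎ = 254.70.
Basic interval reflects these around x̄ₜ:
  lower = 2 × 247.42 − 254.70 = 240.14
  upper = 2 × 247.42 − 240.27 = 254.57

(240.14, 254.57)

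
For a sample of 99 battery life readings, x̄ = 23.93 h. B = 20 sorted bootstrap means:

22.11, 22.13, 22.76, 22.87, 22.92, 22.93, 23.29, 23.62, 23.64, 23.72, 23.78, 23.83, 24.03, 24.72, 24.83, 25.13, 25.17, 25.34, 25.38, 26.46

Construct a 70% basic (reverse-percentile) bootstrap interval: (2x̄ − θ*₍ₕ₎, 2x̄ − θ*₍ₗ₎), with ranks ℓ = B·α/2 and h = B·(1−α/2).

(22.69, 25.10)

Percentile endpoints at ranks 3 and 17: θ*₍3₎ = 22.76, θ*₍17₎ = 25.17.
Basic interval reflects these around x̄:
  lower = 2 × 23.93 − 25.17 = 22.69
  upper = 2 × 23.93 − 22.76 = 25.10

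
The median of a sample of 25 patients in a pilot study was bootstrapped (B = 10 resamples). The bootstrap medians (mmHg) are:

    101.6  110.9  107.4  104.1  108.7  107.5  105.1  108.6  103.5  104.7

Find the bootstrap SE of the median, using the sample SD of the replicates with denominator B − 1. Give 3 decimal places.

Bootstrap SE is the standard deviation of the 10 replicate medians.
Mean of replicates: (101.6 + 110.9 + 107.4 + 104.1 + 108.7 + 107.5 + 105.1 + 108.6 + 103.5 + 104.7) / 10 = 1062.1000 / 10 = 106.2100
Sum of squared deviations: (−4.6100)² + (+4.6900)² + (+1.1900)² + (−2.1100)² + (+2.4900)² + (+1.2900)² + (−1.1100)² + (+2.3900)² + (−2.7100)² + (−1.5100)² = 73.5490
Variance = 73.5490 / 9 = 8.1721
SE* = √8.1721

SE* = 2.859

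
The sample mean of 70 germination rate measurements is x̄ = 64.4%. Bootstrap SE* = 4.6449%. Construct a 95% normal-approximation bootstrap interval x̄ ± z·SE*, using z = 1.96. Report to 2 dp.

(55.30, 73.50)

Margin = 1.96 × 4.6449 = 9.104
Interval: 64.4 ± 9.104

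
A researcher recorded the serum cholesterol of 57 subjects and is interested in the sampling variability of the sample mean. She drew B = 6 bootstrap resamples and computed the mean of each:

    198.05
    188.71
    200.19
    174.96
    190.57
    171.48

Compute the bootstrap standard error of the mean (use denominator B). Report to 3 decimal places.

SE* = 10.778

Bootstrap SE is the standard deviation of the 6 replicate means.
Mean of replicates: (198.05 + 188.71 + 200.19 + 174.96 + 190.57 + 171.48) / 6 = 1123.9600 / 6 = 187.3267
Sum of squared deviations: (+10.7233)² + (+1.3833)² + (+12.8633)² + (−12.3667)² + (+3.2433)² + (−15.8467)² = 696.9393
Variance = 696.9393 / 6 = 116.1566
SE* = √116.1566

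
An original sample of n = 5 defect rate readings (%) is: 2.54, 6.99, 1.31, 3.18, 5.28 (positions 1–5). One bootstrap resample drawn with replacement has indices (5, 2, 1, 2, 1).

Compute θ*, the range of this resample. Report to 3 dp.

θ* = 4.450

Resample values: 5.28, 6.99, 2.54, 6.99, 2.54.
Range = 6.99 − 2.54 = 4.450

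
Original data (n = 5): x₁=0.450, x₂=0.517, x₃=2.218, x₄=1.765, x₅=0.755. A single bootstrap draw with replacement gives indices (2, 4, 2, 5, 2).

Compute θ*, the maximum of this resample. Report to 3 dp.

Resample values: 0.517, 1.765, 0.517, 0.755, 0.517.
Maximum = 1.765

θ* = 1.765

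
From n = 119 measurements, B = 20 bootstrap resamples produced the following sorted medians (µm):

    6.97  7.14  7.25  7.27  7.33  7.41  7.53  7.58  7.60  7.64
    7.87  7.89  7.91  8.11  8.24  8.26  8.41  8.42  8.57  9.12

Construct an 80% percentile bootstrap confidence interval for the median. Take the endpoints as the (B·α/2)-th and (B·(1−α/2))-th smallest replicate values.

α = 0.20; lower rank = 20 × 0.100 = 2; upper rank = 20 × 0.900 = 18.
The 2nd smallest replicate is 7.14; the 18th is 8.42.

(7.14, 8.42)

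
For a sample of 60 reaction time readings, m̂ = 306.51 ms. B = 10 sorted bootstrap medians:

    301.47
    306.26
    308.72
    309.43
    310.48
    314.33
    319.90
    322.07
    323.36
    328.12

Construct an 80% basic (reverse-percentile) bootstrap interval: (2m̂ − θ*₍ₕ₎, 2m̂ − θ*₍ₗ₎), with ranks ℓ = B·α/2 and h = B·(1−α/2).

Percentile endpoints at ranks 1 and 9: θ*₍1₎ = 301.47, θ*₍9₎ = 323.36.
Basic interval reflects these around m̂:
  lower = 2 × 306.51 − 323.36 = 289.66
  upper = 2 × 306.51 − 301.47 = 311.55

(289.66, 311.55)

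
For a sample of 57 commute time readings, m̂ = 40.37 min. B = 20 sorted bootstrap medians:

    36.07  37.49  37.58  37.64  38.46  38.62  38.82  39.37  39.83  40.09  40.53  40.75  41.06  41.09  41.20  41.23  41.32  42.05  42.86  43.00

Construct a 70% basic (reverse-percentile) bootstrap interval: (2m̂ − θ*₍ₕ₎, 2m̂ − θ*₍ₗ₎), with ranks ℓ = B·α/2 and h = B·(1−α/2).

(39.42, 43.16)

Percentile endpoints at ranks 3 and 17: θ*₍3₎ = 37.58, θ*₍17₎ = 41.32.
Basic interval reflects these around m̂:
  lower = 2 × 40.37 − 41.32 = 39.42
  upper = 2 × 40.37 − 37.58 = 43.16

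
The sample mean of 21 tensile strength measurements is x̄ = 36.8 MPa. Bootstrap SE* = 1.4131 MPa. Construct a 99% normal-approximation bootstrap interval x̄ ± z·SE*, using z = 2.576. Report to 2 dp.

(33.16, 40.44)

Margin = 2.576 × 1.4131 = 3.640
Interval: 36.8 ± 3.640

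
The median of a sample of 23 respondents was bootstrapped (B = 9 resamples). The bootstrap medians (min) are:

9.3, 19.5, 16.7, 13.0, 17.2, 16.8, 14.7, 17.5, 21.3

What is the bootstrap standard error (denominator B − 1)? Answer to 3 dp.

Bootstrap SE is the standard deviation of the 9 replicate medians.
Mean of replicates: (9.3 + 19.5 + 16.7 + 13.0 + 17.2 + 16.8 + 14.7 + 17.5 + 21.3) / 9 = 146.0000 / 9 = 16.2222
Sum of squared deviations: (−6.9222)² + (+3.2778)² + (+0.4778)² + (−3.2222)² + (+0.9778)² + (+0.5778)² + (−1.5222)² + (+1.2778)² + (+5.0778)² = 100.2956
Variance = 100.2956 / 8 = 12.5369
SE* = √12.5369

SE* = 3.541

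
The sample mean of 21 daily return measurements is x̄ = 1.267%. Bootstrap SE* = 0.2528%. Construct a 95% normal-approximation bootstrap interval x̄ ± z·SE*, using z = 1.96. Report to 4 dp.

(0.7715, 1.7625)

Margin = 1.96 × 0.2528 = 0.49549
Interval: 1.267 ± 0.49549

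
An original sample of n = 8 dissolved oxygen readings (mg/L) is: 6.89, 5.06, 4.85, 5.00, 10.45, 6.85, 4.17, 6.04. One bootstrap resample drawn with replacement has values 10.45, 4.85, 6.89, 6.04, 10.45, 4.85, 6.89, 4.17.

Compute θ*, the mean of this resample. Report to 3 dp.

Mean = (10.45 + 4.85 + 6.89 + 6.04 + 10.45 + 4.85 + 6.89 + 4.17) / 8 = 54.590 / 8 = 6.824

θ* = 6.824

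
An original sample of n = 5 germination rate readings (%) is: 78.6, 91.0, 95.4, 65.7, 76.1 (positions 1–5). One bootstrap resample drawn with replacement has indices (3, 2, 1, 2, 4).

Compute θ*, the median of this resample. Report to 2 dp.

θ* = 91.00

Resample values: 95.4, 91.0, 78.6, 91.0, 65.7.
Sorted: 65.7, 78.6, 91.0, 91.0, 95.4
Median = middle value = 91.00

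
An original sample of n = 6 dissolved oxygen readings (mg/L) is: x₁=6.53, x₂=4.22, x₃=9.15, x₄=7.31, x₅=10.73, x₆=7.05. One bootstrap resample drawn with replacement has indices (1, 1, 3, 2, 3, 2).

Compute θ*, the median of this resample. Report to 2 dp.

Resample values: 6.53, 6.53, 9.15, 4.22, 9.15, 4.22.
Sorted: 4.22, 4.22, 6.53, 6.53, 9.15, 9.15
Median = average of the two middle values = 6.53

θ* = 6.53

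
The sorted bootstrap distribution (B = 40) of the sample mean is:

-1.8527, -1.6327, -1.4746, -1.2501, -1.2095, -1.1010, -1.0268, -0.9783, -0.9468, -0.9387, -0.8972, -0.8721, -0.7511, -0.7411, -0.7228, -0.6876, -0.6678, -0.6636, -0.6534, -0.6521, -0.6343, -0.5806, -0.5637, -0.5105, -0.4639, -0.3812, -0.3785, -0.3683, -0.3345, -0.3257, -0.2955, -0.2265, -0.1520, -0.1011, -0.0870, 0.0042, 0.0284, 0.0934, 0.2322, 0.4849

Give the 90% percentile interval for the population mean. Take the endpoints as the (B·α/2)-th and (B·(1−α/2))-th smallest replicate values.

α = 0.10; lower rank = 40 × 0.050 = 2; upper rank = 40 × 0.950 = 38.
The 2nd smallest replicate is -1.6327; the 38th is 0.0934.

(-1.6327, 0.0934)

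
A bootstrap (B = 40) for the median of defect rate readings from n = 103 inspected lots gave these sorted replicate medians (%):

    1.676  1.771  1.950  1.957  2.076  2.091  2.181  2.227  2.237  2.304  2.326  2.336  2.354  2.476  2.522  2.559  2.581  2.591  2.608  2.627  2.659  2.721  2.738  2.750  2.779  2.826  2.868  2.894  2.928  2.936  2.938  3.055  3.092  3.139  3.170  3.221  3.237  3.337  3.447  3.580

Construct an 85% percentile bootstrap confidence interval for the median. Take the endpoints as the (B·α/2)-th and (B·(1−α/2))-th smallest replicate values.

(1.950, 3.237)

α = 0.15; lower rank = 40 × 0.075 = 3; upper rank = 40 × 0.925 = 37.
The 3rd smallest replicate is 1.950; the 37th is 3.237.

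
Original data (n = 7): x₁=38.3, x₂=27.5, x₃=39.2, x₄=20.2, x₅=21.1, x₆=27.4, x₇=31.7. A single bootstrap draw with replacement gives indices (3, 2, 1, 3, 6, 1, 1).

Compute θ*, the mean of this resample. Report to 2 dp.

Resample values: 39.2, 27.5, 38.3, 39.2, 27.4, 38.3, 38.3.
Mean = (39.2 + 27.5 + 38.3 + 39.2 + 27.4 + 38.3 + 38.3) / 7 = 248.20 / 7 = 35.46

θ* = 35.46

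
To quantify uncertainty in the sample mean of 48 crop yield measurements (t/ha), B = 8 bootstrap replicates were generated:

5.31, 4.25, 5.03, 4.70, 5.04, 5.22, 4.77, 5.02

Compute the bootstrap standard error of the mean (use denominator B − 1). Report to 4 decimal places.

SE* = 0.3377

Bootstrap SE is the standard deviation of the 8 replicate means.
Mean of replicates: (5.31 + 4.25 + 5.03 + 4.70 + 5.04 + 5.22 + 4.77 + 5.02) / 8 = 39.34000 / 8 = 4.91750
Sum of squared deviations: (+0.39250)² + (−0.66750)² + (+0.11250)² + (−0.21750)² + (+0.12250)² + (+0.30250)² + (−0.14750)² + (+0.10250)² = 0.79835
Variance = 0.79835 / 7 = 0.11405
SE* = √0.11405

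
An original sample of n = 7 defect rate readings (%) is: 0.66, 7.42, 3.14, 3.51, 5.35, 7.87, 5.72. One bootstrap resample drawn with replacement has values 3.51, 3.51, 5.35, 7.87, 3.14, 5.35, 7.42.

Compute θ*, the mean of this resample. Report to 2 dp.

θ* = 5.16

Mean = (3.51 + 3.51 + 5.35 + 7.87 + 3.14 + 5.35 + 7.42) / 7 = 36.150 / 7 = 5.16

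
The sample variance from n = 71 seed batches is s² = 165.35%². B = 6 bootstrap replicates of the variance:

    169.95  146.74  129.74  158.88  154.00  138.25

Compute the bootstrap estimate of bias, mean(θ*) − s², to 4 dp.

mean(θ*) = (169.95 + 146.74 + 129.74 + 158.88 + 154.00 + 138.25) / 6 = 149.59333
bias = 149.59333 − 165.35

bias = −15.7567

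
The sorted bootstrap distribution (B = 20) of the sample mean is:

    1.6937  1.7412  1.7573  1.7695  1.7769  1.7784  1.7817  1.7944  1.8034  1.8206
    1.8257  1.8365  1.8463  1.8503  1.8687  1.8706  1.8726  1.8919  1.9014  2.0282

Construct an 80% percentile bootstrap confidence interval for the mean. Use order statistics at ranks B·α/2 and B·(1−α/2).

(1.7412, 1.8919)

α = 0.20; lower rank = 20 × 0.100 = 2; upper rank = 20 × 0.900 = 18.
The 2nd smallest replicate is 1.7412; the 18th is 1.8919.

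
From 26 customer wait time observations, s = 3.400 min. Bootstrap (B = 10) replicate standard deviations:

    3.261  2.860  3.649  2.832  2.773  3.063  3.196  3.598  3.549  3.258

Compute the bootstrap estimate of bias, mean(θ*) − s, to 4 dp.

bias = −0.1961

mean(θ*) = (3.261 + 2.860 + 3.649 + 2.832 + 2.773 + 3.063 + 3.196 + 3.598 + 3.549 + 3.258) / 10 = 3.20390
bias = 3.20390 − 3.400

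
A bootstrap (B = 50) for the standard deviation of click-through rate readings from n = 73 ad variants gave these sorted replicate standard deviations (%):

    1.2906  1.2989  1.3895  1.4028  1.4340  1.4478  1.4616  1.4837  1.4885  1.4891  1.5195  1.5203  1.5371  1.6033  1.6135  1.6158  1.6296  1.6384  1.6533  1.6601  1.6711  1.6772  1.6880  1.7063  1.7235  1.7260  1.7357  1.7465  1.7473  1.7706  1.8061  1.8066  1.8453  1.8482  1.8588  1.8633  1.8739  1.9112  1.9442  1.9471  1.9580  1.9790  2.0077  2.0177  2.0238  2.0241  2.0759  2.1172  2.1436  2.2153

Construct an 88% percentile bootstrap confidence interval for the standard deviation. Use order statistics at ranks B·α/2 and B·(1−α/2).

α = 0.12; lower rank = 50 × 0.060 = 3; upper rank = 50 × 0.940 = 47.
The 3rd smallest replicate is 1.3895; the 47th is 2.0759.

(1.3895, 2.0759)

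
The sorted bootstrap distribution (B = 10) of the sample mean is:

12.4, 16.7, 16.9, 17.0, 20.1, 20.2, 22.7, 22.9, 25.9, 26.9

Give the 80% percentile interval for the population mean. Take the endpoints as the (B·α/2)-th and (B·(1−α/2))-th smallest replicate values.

(12.4, 25.9)

α = 0.20; lower rank = 10 × 0.100 = 1; upper rank = 10 × 0.900 = 9.
The 1st smallest replicate is 12.4; the 9th is 25.9.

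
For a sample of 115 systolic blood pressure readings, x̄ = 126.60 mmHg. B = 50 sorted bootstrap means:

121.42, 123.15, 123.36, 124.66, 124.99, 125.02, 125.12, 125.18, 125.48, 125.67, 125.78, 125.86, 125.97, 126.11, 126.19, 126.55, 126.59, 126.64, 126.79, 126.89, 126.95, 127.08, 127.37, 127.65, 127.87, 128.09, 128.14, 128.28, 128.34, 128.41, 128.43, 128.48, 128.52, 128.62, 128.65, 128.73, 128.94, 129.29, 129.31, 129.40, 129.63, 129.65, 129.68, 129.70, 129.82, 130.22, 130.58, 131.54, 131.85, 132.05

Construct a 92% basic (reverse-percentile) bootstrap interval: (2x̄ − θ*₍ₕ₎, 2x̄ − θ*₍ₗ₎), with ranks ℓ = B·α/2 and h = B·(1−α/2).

(121.66, 130.05)

Percentile endpoints at ranks 2 and 48: θ*₍2₎ = 123.15, θ*₍48₎ = 131.54.
Basic interval reflects these around x̄:
  lower = 2 × 126.60 − 131.54 = 121.66
  upper = 2 × 126.60 − 123.15 = 130.05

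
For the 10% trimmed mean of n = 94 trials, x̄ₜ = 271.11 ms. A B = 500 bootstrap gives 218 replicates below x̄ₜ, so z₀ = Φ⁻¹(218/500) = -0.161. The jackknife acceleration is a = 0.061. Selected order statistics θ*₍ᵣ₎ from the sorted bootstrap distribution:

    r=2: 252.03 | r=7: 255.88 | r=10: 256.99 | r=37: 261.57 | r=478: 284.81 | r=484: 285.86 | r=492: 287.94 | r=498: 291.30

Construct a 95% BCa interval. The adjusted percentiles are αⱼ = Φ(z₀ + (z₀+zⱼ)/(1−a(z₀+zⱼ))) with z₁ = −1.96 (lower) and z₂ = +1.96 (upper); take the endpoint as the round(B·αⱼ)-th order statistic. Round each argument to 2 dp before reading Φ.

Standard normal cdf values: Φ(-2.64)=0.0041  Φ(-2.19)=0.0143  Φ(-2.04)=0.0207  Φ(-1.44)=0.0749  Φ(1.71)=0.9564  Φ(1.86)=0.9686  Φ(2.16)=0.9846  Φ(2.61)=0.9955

(256.99, 285.86)

Lower: z₀ + z₁ = -0.161 + (-1.960) = -2.121; 1 − a(z₀+z₁) = 1 − (0.061)(-2.121) = 1.1294; argument = -0.161 + (-2.121)/1.1294 = -2.0390 → -2.04.
α₁ = Φ(-2.04) = 0.0207; rank = round(500 × 0.0207) = 10; θ*₍10₎ = 256.99.
Upper: z₀ + z₂ = 1.799; 1 − a(z₀+z₂) = 0.8903; argument = 1.8598 → 1.86; α₂ = 0.9686; rank = 484; θ*₍484₎ = 285.86.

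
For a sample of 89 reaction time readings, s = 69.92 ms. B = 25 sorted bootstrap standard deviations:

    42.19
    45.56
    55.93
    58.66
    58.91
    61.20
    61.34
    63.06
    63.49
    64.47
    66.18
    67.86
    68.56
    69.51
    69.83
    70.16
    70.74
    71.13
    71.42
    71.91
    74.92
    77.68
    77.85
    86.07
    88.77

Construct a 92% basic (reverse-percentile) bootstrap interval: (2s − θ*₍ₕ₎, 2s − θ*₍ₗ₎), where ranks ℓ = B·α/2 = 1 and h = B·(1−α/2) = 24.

Percentile endpoints at ranks 1 and 24: θ*₍1₎ = 42.19, θ*₍24₎ = 86.07.
Basic interval reflects these around s:
  lower = 2 × 69.92 − 86.07 = 53.77
  upper = 2 × 69.92 − 42.19 = 97.65

(53.77, 97.65)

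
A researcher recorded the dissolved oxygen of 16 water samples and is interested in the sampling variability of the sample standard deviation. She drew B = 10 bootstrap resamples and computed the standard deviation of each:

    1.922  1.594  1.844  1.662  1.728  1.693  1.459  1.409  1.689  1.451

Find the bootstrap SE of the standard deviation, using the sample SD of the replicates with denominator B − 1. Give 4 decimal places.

Bootstrap SE is the standard deviation of the 10 replicate standard deviations.
Mean of replicates: (1.922 + 1.594 + 1.844 + 1.662 + 1.728 + 1.693 + 1.459 + 1.409 + 1.689 + 1.451) / 10 = 16.45100 / 10 = 1.64510
Sum of squared deviations: (+0.27690)² + (−0.05110)² + (+0.19890)² + (+0.01690)² + (+0.08290)² + (+0.04790)² + (−0.18610)² + (−0.23610)² + (+0.04390)² + (−0.19410)² = 0.25828
Variance = 0.25828 / 9 = 0.02870
SE* = √0.02870

SE* = 0.1694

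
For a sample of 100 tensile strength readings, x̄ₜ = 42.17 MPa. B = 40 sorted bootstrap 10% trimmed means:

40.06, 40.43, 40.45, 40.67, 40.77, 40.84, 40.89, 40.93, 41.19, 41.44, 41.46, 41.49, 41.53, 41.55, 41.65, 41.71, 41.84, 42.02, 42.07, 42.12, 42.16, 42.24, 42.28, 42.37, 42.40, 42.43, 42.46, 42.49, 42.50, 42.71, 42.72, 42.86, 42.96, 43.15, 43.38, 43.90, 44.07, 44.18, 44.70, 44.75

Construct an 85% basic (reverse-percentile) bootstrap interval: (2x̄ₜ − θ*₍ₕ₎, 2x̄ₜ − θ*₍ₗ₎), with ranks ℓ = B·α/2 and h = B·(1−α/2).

Percentile endpoints at ranks 3 and 37: θ*₍3₎ = 40.45, θ*₍37₎ = 44.07.
Basic interval reflects these around x̄ₜ:
  lower = 2 × 42.17 − 44.07 = 40.27
  upper = 2 × 42.17 − 40.45 = 43.89

(40.27, 43.89)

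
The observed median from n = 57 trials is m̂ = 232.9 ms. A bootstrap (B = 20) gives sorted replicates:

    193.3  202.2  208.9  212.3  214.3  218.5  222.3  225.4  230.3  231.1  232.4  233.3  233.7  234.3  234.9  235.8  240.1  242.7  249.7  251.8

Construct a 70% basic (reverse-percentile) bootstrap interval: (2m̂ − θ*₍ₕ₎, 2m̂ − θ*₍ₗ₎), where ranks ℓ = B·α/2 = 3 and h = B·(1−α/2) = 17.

Percentile endpoints at ranks 3 and 17: θ*₍3₎ = 208.9, θ*₍17₎ = 240.1.
Basic interval reflects these around m̂:
  lower = 2 × 232.9 − 240.1 = 225.7
  upper = 2 × 232.9 − 208.9 = 256.9

(225.7, 256.9)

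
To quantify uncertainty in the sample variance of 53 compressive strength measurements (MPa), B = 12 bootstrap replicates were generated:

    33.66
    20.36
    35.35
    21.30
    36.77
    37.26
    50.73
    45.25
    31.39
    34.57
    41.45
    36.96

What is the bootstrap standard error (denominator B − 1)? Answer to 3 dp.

Bootstrap SE is the standard deviation of the 12 replicate variances.
Mean of replicates: (33.66 + 20.36 + 35.35 + 21.30 + 36.77 + 37.26 + 50.73 + 45.25 + 31.39 + 34.57 + 41.45 + 36.96) / 12 = 425.0500 / 12 = 35.4208
Sum of squared deviations: (−1.7608)² + (−15.0608)² + (−0.0708)² + (−14.1208)² + (+1.3492)² + (+1.8392)² + (+15.3092)² + (+9.8292)² + (−4.0308)² + (−0.8508)² + (+6.0292)² + (+1.5392)² = 821.2095
Variance = 821.2095 / 11 = 74.6554
SE* = √74.6554

SE* = 8.640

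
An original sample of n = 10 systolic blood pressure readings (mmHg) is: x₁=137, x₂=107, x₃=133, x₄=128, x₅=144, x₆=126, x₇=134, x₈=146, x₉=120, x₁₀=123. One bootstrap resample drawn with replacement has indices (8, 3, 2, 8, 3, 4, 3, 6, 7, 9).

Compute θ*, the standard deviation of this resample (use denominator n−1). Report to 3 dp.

Resample values: 146, 133, 107, 146, 133, 128, 133, 126, 134, 120.
Mean = 130.6000; sum of squared deviations = 1200.4000
s² = 1200.4000 / 9 = 133.3778
s = √133.3778 = 11.549

θ* = 11.549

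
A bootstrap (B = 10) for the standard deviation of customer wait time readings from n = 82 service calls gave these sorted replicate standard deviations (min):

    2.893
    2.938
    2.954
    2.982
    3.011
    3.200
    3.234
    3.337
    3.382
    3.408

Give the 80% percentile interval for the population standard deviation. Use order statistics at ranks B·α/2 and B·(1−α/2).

(2.893, 3.382)

α = 0.20; lower rank = 10 × 0.100 = 1; upper rank = 10 × 0.900 = 9.
The 1st smallest replicate is 2.893; the 9th is 3.382.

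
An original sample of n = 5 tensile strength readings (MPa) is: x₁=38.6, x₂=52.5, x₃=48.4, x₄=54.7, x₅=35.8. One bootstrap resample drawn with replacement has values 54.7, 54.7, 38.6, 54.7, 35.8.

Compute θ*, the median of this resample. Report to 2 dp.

Sorted: 35.8, 38.6, 54.7, 54.7, 54.7
Median = middle value = 54.70

θ* = 54.70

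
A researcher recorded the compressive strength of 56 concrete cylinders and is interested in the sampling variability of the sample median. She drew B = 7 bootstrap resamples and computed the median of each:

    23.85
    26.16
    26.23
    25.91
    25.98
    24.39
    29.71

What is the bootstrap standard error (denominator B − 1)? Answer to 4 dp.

Bootstrap SE is the standard deviation of the 7 replicate medians.
Mean of replicates: (23.85 + 26.16 + 26.23 + 25.91 + 25.98 + 24.39 + 29.71) / 7 = 182.23000 / 7 = 26.03286
Sum of squared deviations: (−2.18286)² + (+0.12714)² + (+0.19714)² + (−0.12286)² + (−0.05286)² + (−1.64286)² + (+3.67714)² = 21.05814
Variance = 21.05814 / 6 = 3.50969
SE* = √3.50969

SE* = 1.8734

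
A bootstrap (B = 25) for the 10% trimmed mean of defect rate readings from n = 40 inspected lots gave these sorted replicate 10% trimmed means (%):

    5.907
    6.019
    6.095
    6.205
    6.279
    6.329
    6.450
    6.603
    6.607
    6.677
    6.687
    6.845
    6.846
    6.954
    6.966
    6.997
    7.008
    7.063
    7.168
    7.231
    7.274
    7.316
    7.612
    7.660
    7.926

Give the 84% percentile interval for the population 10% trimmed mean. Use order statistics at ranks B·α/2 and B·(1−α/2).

(6.019, 7.612)

α = 0.16; lower rank = 25 × 0.080 = 2; upper rank = 25 × 0.920 = 23.
The 2nd smallest replicate is 6.019; the 23rd is 7.612.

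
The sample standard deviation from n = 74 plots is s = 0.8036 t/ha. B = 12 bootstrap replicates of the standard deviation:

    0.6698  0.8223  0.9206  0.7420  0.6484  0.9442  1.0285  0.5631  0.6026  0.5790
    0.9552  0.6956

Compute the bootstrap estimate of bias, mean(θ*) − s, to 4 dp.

mean(θ*) = (0.6698 + 0.8223 + 0.9206 + 0.7420 + 0.6484 + 0.9442 + 1.0285 + 0.5631 + 0.6026 + 0.5790 + 0.9552 + 0.6956) / 12 = 0.76428
bias = 0.76428 − 0.8036

bias = −0.0393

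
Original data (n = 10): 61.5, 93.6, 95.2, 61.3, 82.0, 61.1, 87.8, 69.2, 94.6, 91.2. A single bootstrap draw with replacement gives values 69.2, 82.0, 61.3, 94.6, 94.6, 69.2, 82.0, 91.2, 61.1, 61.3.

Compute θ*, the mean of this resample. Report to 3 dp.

θ* = 76.650

Mean = (69.2 + 82.0 + 61.3 + 94.6 + 94.6 + 69.2 + 82.0 + 91.2 + 61.1 + 61.3) / 10 = 766.50 / 10 = 76.650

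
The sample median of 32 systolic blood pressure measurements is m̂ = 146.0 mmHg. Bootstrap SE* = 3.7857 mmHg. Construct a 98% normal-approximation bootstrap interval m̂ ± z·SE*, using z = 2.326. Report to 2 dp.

(137.19, 154.81)

Margin = 2.326 × 3.7857 = 8.806
Interval: 146.0 ± 8.806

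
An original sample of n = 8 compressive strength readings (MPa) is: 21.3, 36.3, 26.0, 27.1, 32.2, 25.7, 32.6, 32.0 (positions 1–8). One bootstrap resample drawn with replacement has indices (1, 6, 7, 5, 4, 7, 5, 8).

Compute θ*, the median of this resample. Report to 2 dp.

Resample values: 21.3, 25.7, 32.6, 32.2, 27.1, 32.6, 32.2, 32.0.
Sorted: 21.3, 25.7, 27.1, 32.0, 32.2, 32.2, 32.6, 32.6
Median = average of the two middle values = 32.10

θ* = 32.10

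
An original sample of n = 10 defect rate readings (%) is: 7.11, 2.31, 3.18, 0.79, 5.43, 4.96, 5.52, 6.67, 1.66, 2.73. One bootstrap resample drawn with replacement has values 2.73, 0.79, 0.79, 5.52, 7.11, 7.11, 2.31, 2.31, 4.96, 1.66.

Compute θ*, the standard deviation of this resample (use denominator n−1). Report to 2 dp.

θ* = 2.44

Mean = 3.5290; sum of squared deviations = 53.7667
s² = 53.7667 / 9 = 5.9741
s = √5.9741 = 2.44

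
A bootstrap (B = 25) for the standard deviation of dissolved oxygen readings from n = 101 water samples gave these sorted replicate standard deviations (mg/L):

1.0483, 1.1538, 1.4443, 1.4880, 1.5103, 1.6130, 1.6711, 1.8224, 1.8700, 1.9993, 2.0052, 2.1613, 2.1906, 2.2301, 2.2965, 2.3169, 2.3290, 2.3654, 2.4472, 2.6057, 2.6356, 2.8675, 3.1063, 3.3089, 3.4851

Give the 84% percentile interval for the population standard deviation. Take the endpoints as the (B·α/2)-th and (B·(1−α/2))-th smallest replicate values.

α = 0.16; lower rank = 25 × 0.080 = 2; upper rank = 25 × 0.920 = 23.
The 2nd smallest replicate is 1.1538; the 23rd is 3.1063.

(1.1538, 3.1063)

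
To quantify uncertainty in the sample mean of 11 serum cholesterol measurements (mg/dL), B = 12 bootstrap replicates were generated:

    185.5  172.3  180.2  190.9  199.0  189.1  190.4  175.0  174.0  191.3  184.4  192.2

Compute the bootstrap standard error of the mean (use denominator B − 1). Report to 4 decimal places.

SE* = 8.3813

Bootstrap SE is the standard deviation of the 12 replicate means.
Mean of replicates: (185.5 + 172.3 + 180.2 + 190.9 + 199.0 + 189.1 + 190.4 + 175.0 + 174.0 + 191.3 + 184.4 + 192.2) / 12 = 2224.30000 / 12 = 185.35833
Sum of squared deviations: (+0.14167)² + (−13.05833)² + (−5.15833)² + (+5.54167)² + (+13.64167)² + (+3.74167)² + (+5.04167)² + (−10.35833)² + (−11.35833)² + (+5.94167)² + (−0.95833)² + (+6.84167)² = 772.70917
Variance = 772.70917 / 11 = 70.24629
SE* = √70.24629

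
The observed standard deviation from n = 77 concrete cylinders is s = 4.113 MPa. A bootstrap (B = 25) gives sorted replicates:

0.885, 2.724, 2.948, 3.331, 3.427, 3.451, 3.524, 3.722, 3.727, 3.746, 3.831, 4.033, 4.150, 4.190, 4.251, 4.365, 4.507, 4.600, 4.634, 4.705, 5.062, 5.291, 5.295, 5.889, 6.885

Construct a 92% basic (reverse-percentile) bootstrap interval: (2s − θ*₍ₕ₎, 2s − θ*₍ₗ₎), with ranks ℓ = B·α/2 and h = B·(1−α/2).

(2.337, 7.341)

Percentile endpoints at ranks 1 and 24: θ*₍1₎ = 0.885, θ*₍24₎ = 5.889.
Basic interval reflects these around s:
  lower = 2 × 4.113 − 5.889 = 2.337
  upper = 2 × 4.113 − 0.885 = 7.341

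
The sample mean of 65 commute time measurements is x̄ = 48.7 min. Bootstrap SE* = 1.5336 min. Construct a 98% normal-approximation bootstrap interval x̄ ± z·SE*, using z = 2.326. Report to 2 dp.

(45.13, 52.27)

Margin = 2.326 × 1.5336 = 3.567
Interval: 48.7 ± 3.567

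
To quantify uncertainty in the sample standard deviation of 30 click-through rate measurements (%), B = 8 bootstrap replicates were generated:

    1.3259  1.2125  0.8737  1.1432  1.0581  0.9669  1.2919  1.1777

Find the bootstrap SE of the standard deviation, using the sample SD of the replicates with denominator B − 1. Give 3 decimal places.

Bootstrap SE is the standard deviation of the 8 replicate standard deviations.
Mean of replicates: (1.3259 + 1.2125 + 0.8737 + 1.1432 + 1.0581 + 0.9669 + 1.2919 + 1.1777) / 8 = 9.04990 / 8 = 1.13124
Sum of squared deviations: (+0.19466)² + (+0.08126)² + (−0.25754)² + (+0.01196)² + (−0.07314)² + (−0.16434)² + (+0.16066)² + (+0.04646)² = 0.17129
Variance = 0.17129 / 7 = 0.02447
SE* = √0.02447

SE* = 0.156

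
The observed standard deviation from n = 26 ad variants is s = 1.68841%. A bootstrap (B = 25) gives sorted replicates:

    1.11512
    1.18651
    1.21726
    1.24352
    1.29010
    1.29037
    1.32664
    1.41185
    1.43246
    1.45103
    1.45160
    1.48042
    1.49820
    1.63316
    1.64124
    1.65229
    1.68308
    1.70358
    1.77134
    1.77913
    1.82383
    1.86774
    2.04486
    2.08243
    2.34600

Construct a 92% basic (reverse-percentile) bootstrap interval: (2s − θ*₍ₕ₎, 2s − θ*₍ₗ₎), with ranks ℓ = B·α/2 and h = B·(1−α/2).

Percentile endpoints at ranks 1 and 24: θ*₍1₎ = 1.11512, θ*₍24₎ = 2.08243.
Basic interval reflects these around s:
  lower = 2 × 1.68841 − 2.08243 = 1.29439
  upper = 2 × 1.68841 − 1.11512 = 2.26170

(1.29439, 2.26170)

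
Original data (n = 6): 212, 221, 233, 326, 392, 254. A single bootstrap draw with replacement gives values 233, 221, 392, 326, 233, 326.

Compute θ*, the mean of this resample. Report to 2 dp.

Mean = (233 + 221 + 392 + 326 + 233 + 326) / 6 = 1731.0 / 6 = 288.50

θ* = 288.50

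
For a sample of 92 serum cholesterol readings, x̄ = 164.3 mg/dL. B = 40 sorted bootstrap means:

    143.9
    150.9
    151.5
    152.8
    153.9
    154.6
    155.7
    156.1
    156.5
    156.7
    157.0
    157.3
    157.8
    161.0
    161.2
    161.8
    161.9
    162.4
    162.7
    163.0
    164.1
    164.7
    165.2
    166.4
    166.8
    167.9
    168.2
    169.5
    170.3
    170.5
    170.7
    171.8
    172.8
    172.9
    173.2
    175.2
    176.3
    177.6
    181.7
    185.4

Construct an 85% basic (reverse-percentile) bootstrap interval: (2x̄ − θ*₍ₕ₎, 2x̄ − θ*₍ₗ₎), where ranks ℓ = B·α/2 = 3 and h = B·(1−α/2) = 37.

Percentile endpoints at ranks 3 and 37: θ*₍3₎ = 151.5, θ*₍37₎ = 176.3.
Basic interval reflects these around x̄:
  lower = 2 × 164.3 − 176.3 = 152.3
  upper = 2 × 164.3 − 151.5 = 177.1

(152.3, 177.1)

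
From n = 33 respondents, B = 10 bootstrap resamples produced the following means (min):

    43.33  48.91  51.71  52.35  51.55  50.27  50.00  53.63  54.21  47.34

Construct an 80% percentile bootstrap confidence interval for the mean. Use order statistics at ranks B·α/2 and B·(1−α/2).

(43.33, 53.63)

Sorted replicates: 43.33, 47.34, 48.91, 50.00, 50.27, 51.55, 51.71, 52.35, 53.63, 54.21
α = 0.20; lower rank = 10 × 0.100 = 1; upper rank = 10 × 0.900 = 9.
The 1st smallest replicate is 43.33; the 9th is 53.63.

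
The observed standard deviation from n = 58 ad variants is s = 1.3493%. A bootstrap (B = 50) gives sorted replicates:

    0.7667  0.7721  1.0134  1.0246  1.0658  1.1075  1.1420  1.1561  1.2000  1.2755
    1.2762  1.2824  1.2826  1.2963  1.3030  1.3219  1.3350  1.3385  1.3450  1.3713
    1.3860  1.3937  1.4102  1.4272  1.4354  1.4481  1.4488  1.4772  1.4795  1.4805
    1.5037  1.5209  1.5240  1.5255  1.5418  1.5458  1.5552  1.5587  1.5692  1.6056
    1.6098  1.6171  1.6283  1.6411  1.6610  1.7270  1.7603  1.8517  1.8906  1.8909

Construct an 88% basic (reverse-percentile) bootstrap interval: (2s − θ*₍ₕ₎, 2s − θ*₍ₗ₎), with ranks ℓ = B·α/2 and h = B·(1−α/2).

Percentile endpoints at ranks 3 and 47: θ*₍3₎ = 1.0134, θ*₍47₎ = 1.7603.
Basic interval reflects these around s:
  lower = 2 × 1.3493 − 1.7603 = 0.9383
  upper = 2 × 1.3493 − 1.0134 = 1.6852

(0.9383, 1.6852)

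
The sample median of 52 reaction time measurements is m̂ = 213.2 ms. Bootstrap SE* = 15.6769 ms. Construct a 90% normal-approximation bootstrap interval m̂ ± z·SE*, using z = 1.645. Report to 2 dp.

(187.41, 238.99)

Margin = 1.645 × 15.6769 = 25.789
Interval: 213.2 ± 25.789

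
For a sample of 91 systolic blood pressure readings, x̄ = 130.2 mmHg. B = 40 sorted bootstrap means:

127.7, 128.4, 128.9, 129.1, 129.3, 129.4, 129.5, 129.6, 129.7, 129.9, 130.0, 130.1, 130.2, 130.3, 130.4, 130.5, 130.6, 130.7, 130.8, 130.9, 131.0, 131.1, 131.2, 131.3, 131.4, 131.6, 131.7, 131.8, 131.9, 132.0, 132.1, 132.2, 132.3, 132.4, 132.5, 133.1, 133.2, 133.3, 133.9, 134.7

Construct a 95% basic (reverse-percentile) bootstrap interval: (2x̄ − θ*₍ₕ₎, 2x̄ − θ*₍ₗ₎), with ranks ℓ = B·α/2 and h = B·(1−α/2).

(126.5, 132.7)

Percentile endpoints at ranks 1 and 39: θ*₍1₎ = 127.7, θ*₍39₎ = 133.9.
Basic interval reflects these around x̄:
  lower = 2 × 130.2 − 133.9 = 126.5
  upper = 2 × 130.2 − 127.7 = 132.7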